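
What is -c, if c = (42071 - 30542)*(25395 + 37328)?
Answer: -723133467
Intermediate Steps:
c = 723133467 (c = 11529*62723 = 723133467)
-c = -1*723133467 = -723133467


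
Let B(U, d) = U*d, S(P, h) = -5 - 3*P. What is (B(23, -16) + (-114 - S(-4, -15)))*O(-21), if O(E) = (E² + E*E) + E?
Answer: -421029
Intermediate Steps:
O(E) = E + 2*E² (O(E) = (E² + E²) + E = 2*E² + E = E + 2*E²)
(B(23, -16) + (-114 - S(-4, -15)))*O(-21) = (23*(-16) + (-114 - (-5 - 3*(-4))))*(-21*(1 + 2*(-21))) = (-368 + (-114 - (-5 + 12)))*(-21*(1 - 42)) = (-368 + (-114 - 1*7))*(-21*(-41)) = (-368 + (-114 - 7))*861 = (-368 - 121)*861 = -489*861 = -421029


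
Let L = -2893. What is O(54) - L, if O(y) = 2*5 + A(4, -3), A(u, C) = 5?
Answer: 2908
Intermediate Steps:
O(y) = 15 (O(y) = 2*5 + 5 = 10 + 5 = 15)
O(54) - L = 15 - 1*(-2893) = 15 + 2893 = 2908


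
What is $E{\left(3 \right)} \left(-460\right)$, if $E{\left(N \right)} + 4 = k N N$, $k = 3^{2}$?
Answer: $-35420$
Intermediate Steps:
$k = 9$
$E{\left(N \right)} = -4 + 9 N^{2}$ ($E{\left(N \right)} = -4 + 9 N N = -4 + 9 N^{2}$)
$E{\left(3 \right)} \left(-460\right) = \left(-4 + 9 \cdot 3^{2}\right) \left(-460\right) = \left(-4 + 9 \cdot 9\right) \left(-460\right) = \left(-4 + 81\right) \left(-460\right) = 77 \left(-460\right) = -35420$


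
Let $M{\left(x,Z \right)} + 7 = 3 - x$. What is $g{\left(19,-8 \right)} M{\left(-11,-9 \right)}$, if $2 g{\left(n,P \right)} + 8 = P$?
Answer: $-56$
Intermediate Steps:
$g{\left(n,P \right)} = -4 + \frac{P}{2}$
$M{\left(x,Z \right)} = -4 - x$ ($M{\left(x,Z \right)} = -7 - \left(-3 + x\right) = -4 - x$)
$g{\left(19,-8 \right)} M{\left(-11,-9 \right)} = \left(-4 + \frac{1}{2} \left(-8\right)\right) \left(-4 - -11\right) = \left(-4 - 4\right) \left(-4 + 11\right) = \left(-8\right) 7 = -56$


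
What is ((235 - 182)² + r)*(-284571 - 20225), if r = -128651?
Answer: 38356138232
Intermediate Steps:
((235 - 182)² + r)*(-284571 - 20225) = ((235 - 182)² - 128651)*(-284571 - 20225) = (53² - 128651)*(-304796) = (2809 - 128651)*(-304796) = -125842*(-304796) = 38356138232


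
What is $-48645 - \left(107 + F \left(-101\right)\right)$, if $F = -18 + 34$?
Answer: $-47136$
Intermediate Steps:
$F = 16$
$-48645 - \left(107 + F \left(-101\right)\right) = -48645 - \left(107 + 16 \left(-101\right)\right) = -48645 - \left(107 - 1616\right) = -48645 - -1509 = -48645 + 1509 = -47136$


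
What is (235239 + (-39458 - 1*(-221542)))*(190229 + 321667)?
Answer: 213625974408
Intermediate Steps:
(235239 + (-39458 - 1*(-221542)))*(190229 + 321667) = (235239 + (-39458 + 221542))*511896 = (235239 + 182084)*511896 = 417323*511896 = 213625974408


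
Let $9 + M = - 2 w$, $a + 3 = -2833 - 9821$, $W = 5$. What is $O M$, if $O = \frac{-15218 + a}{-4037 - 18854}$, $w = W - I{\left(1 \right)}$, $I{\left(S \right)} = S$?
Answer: $- \frac{473875}{22891} \approx -20.701$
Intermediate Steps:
$w = 4$ ($w = 5 - 1 = 4$)
$a = -12657$ ($a = -3 - 12654 = -12657$)
$M = -17$ ($M = -9 - 8 = -17$)
$O = \frac{27875}{22891}$ ($O = \frac{-15218 - 12657}{-4037 - 18854} = - \frac{27875}{-22891} = \left(-27875\right) \left(- \frac{1}{22891}\right) = \frac{27875}{22891} \approx 1.2177$)
$O M = \frac{27875}{22891} \left(-17\right) = - \frac{473875}{22891}$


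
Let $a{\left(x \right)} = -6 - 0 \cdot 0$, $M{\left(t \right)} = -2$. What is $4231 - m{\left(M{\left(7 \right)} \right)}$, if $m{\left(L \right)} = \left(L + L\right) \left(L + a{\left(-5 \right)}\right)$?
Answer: $4199$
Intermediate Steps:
$a{\left(x \right)} = -6$ ($a{\left(x \right)} = -6 - 0 = -6 + 0 = -6$)
$m{\left(L \right)} = 2 L \left(-6 + L\right)$ ($m{\left(L \right)} = \left(L + L\right) \left(L - 6\right) = 2 L \left(-6 + L\right)$)
$4231 - m{\left(M{\left(7 \right)} \right)} = 4231 - 2 \left(-2\right) \left(-6 - 2\right) = 4231 - 2 \left(-2\right) \left(-8\right) = 4231 - 32 = 4199$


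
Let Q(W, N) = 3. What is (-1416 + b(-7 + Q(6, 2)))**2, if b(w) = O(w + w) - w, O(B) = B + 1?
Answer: 2013561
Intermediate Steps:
O(B) = 1 + B
b(w) = 1 + w (b(w) = (1 + (w + w)) - w = (1 + 2*w) - w = 1 + w)
(-1416 + b(-7 + Q(6, 2)))**2 = (-1416 + (1 + (-7 + 3)))**2 = (-1416 + (1 - 4))**2 = (-1416 - 3)**2 = (-1419)**2 = 2013561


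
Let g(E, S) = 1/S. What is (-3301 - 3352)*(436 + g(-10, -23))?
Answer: -66709631/23 ≈ -2.9004e+6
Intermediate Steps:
(-3301 - 3352)*(436 + g(-10, -23)) = (-3301 - 3352)*(436 + 1/(-23)) = -6653*(436 - 1/23) = -6653*10027/23 = -66709631/23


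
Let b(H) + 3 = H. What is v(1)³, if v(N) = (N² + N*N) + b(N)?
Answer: 0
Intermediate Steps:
b(H) = -3 + H
v(N) = -3 + N + 2*N² (v(N) = (N² + N*N) + (-3 + N) = (N² + N²) + (-3 + N) = 2*N² + (-3 + N) = -3 + N + 2*N²)
v(1)³ = (-3 + 1 + 2*1²)³ = (-3 + 1 + 2*1)³ = (-3 + 1 + 2)³ = 0³ = 0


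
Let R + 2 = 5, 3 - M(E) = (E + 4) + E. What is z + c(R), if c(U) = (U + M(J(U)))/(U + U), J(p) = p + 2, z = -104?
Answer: -316/3 ≈ -105.33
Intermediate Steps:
J(p) = 2 + p
M(E) = -1 - 2*E (M(E) = 3 - ((E + 4) + E) = 3 - ((4 + E) + E) = 3 - (4 + 2*E) = 3 + (-4 - 2*E) = -1 - 2*E)
R = 3 (R = -2 + 5 = 3)
c(U) = (-5 - U)/(2*U) (c(U) = (U + (-1 - 2*(2 + U)))/(U + U) = (U + (-1 + (-4 - 2*U)))/((2*U)) = (U + (-5 - 2*U))*(1/(2*U)) = (-5 - U)*(1/(2*U)) = (-5 - U)/(2*U))
z + c(R) = -104 + (½)*(-5 - 1*3)/3 = -104 + (½)*(⅓)*(-5 - 3) = -104 + (½)*(⅓)*(-8) = -104 - 4/3 = -316/3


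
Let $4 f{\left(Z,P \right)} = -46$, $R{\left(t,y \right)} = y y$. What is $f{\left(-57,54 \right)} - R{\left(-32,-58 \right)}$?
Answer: $- \frac{6751}{2} \approx -3375.5$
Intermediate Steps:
$R{\left(t,y \right)} = y^{2}$
$f{\left(Z,P \right)} = - \frac{23}{2}$ ($f{\left(Z,P \right)} = \frac{1}{4} \left(-46\right) = - \frac{23}{2}$)
$f{\left(-57,54 \right)} - R{\left(-32,-58 \right)} = - \frac{23}{2} - \left(-58\right)^{2} = - \frac{23}{2} - 3364 = - \frac{6751}{2}$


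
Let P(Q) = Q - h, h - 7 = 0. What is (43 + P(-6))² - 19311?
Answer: -18411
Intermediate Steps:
h = 7 (h = 7 + 0 = 7)
P(Q) = -7 + Q (P(Q) = Q - 1*7 = Q - 7 = -7 + Q)
(43 + P(-6))² - 19311 = (43 + (-7 - 6))² - 19311 = (43 - 13)² - 19311 = 30² - 19311 = 900 - 19311 = -18411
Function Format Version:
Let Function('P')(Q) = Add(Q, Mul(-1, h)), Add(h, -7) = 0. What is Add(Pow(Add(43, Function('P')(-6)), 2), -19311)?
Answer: -18411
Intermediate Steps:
h = 7 (h = Add(7, 0) = 7)
Function('P')(Q) = Add(-7, Q) (Function('P')(Q) = Add(Q, Mul(-1, 7)) = Add(Q, -7) = Add(-7, Q))
Add(Pow(Add(43, Function('P')(-6)), 2), -19311) = Add(Pow(Add(43, Add(-7, -6)), 2), -19311) = Add(Pow(Add(43, -13), 2), -19311) = Add(Pow(30, 2), -19311) = Add(900, -19311) = -18411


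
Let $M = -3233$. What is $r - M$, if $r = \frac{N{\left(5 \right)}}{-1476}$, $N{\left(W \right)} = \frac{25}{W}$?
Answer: $\frac{4771903}{1476} \approx 3233.0$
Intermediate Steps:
$r = - \frac{5}{1476}$ ($r = \frac{25 \cdot \frac{1}{5}}{-1476} = 25 \cdot \frac{1}{5} \left(- \frac{1}{1476}\right) = 5 \left(- \frac{1}{1476}\right) = - \frac{5}{1476} \approx -0.0033875$)
$r - M = - \frac{5}{1476} - -3233 = - \frac{5}{1476} + 3233 = \frac{4771903}{1476}$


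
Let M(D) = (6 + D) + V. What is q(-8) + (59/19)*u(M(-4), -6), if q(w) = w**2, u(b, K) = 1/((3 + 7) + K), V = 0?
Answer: 4923/76 ≈ 64.776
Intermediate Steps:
M(D) = 6 + D (M(D) = (6 + D) + 0 = 6 + D)
u(b, K) = 1/(10 + K)
q(-8) + (59/19)*u(M(-4), -6) = (-8)**2 + (59/19)/(10 - 6) = 64 + (59*(1/19))/4 = 64 + (59/19)*(1/4) = 64 + 59/76 = 4923/76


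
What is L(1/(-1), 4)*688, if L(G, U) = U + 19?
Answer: 15824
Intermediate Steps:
L(G, U) = 19 + U
L(1/(-1), 4)*688 = (19 + 4)*688 = 23*688 = 15824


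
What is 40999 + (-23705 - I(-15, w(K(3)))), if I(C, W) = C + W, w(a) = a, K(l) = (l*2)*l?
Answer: 17291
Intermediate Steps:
K(l) = 2*l² (K(l) = (2*l)*l = 2*l²)
40999 + (-23705 - I(-15, w(K(3)))) = 40999 + (-23705 - (-15 + 2*3²)) = 40999 + (-23705 - (-15 + 2*9)) = 40999 + (-23705 - (-15 + 18)) = 40999 + (-23705 - 1*3) = 40999 + (-23705 - 3) = 40999 - 23708 = 17291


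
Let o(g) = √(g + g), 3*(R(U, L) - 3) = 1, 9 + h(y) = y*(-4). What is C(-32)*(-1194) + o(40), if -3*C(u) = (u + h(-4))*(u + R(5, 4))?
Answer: 855700/3 + 4*√5 ≈ 2.8524e+5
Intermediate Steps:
h(y) = -9 - 4*y (h(y) = -9 + y*(-4) = -9 - 4*y)
R(U, L) = 10/3 (R(U, L) = 3 + (⅓)*1 = 3 + ⅓ = 10/3)
o(g) = √2*√g (o(g) = √(2*g) = √2*√g)
C(u) = -(7 + u)*(10/3 + u)/3 (C(u) = -(u + (-9 - 4*(-4)))*(u + 10/3)/3 = -(u + (-9 + 16))*(10/3 + u)/3 = -(u + 7)*(10/3 + u)/3 = -(7 + u)*(10/3 + u)/3)
C(-32)*(-1194) + o(40) = (-70/9 - 31/9*(-32) - ⅓*(-32)²)*(-1194) + √2*√40 = (-70/9 + 992/9 - ⅓*1024)*(-1194) + √2*(2*√10) = (-70/9 + 992/9 - 1024/3)*(-1194) + 4*√5 = -2150/9*(-1194) + 4*√5 = 855700/3 + 4*√5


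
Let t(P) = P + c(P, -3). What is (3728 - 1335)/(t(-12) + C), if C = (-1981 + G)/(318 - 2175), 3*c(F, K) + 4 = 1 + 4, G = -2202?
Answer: -4443801/17482 ≈ -254.19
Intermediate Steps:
c(F, K) = ⅓ (c(F, K) = -4/3 + (1 + 4)/3 = -4/3 + (⅓)*5 = -4/3 + 5/3 = ⅓)
t(P) = ⅓ + P (t(P) = P + ⅓ = ⅓ + P)
C = 4183/1857 (C = (-1981 - 2202)/(318 - 2175) = -4183/(-1857) = -4183*(-1/1857) = 4183/1857 ≈ 2.2526)
(3728 - 1335)/(t(-12) + C) = (3728 - 1335)/((⅓ - 12) + 4183/1857) = 2393/(-35/3 + 4183/1857) = 2393/(-17482/1857) = 2393*(-1857/17482) = -4443801/17482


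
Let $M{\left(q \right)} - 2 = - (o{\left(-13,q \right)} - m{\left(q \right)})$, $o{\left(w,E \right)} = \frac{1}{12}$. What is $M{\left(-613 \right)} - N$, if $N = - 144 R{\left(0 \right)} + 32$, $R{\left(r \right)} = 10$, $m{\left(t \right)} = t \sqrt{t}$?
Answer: $\frac{16919}{12} - 613 i \sqrt{613} \approx 1409.9 - 15177.0 i$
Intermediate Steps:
$o{\left(w,E \right)} = \frac{1}{12}$
$m{\left(t \right)} = t^{\frac{3}{2}}$
$N = -1408$ ($N = \left(-144\right) 10 + 32 = -1440 + 32 = -1408$)
$M{\left(q \right)} = \frac{23}{12} + q^{\frac{3}{2}}$ ($M{\left(q \right)} = 2 - \left(\frac{1}{12} - q^{\frac{3}{2}}\right) = 2 + \left(- \frac{1}{12} + q^{\frac{3}{2}}\right) = \frac{23}{12} + q^{\frac{3}{2}}$)
$M{\left(-613 \right)} - N = \left(\frac{23}{12} + \left(-613\right)^{\frac{3}{2}}\right) - -1408 = \left(\frac{23}{12} - 613 i \sqrt{613}\right) + 1408 = \frac{16919}{12} - 613 i \sqrt{613}$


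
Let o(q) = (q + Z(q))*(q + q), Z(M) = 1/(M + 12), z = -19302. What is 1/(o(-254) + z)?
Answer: 121/13277584 ≈ 9.1131e-6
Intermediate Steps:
Z(M) = 1/(12 + M)
o(q) = 2*q*(q + 1/(12 + q)) (o(q) = (q + 1/(12 + q))*(q + q) = (q + 1/(12 + q))*(2*q) = 2*q*(q + 1/(12 + q)))
1/(o(-254) + z) = 1/(2*(-254)*(1 - 254*(12 - 254))/(12 - 254) - 19302) = 1/(2*(-254)*(1 - 254*(-242))/(-242) - 19302) = 1/(2*(-254)*(-1/242)*(1 + 61468) - 19302) = 1/(2*(-254)*(-1/242)*61469 - 19302) = 1/(15613126/121 - 19302) = 1/(13277584/121) = 121/13277584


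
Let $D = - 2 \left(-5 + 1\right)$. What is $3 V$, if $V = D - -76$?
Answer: $252$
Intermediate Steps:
$D = 8$ ($D = \left(-2\right) \left(-4\right) = 8$)
$V = 84$ ($V = 8 - -76 = 8 + 76 = 84$)
$3 V = 3 \cdot 84 = 252$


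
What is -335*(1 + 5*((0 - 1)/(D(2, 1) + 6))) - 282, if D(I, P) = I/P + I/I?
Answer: -3878/9 ≈ -430.89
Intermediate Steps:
D(I, P) = 1 + I/P (D(I, P) = I/P + 1 = 1 + I/P)
-335*(1 + 5*((0 - 1)/(D(2, 1) + 6))) - 282 = -335*(1 + 5*((0 - 1)/((2 + 1)/1 + 6))) - 282 = -335*(1 + 5*(-1/(1*3 + 6))) - 282 = -335*(1 + 5*(-1/(3 + 6))) - 282 = -335*(1 + 5*(-1/9)) - 282 = -335*(1 - 5/9) - 282 = -335*4/9 - 282 = -1340/9 - 282 = -3878/9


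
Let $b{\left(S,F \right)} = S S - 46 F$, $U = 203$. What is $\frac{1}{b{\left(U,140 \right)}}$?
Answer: $\frac{1}{34769} \approx 2.8761 \cdot 10^{-5}$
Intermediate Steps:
$b{\left(S,F \right)} = S^{2} - 46 F$
$\frac{1}{b{\left(U,140 \right)}} = \frac{1}{203^{2} - 6440} = \frac{1}{41209 - 6440} = \frac{1}{34769}$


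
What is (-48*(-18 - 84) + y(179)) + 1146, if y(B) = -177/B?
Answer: 1081341/179 ≈ 6041.0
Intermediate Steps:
(-48*(-18 - 84) + y(179)) + 1146 = (-48*(-18 - 84) - 177/179) + 1146 = (-48*(-102) - 177*1/179) + 1146 = (4896 - 177/179) + 1146 = 876207/179 + 1146 = 1081341/179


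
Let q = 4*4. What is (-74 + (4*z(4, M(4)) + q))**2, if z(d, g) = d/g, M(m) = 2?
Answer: 2500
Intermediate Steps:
q = 16
(-74 + (4*z(4, M(4)) + q))**2 = (-74 + (4*(4/2) + 16))**2 = (-74 + (4*(4*(1/2)) + 16))**2 = (-74 + (4*2 + 16))**2 = (-74 + (8 + 16))**2 = (-74 + 24)**2 = (-50)**2 = 2500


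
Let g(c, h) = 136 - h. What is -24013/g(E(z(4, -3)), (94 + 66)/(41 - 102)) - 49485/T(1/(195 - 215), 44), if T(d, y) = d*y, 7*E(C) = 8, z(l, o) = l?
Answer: 2076113077/93016 ≈ 22320.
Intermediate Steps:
E(C) = 8/7 (E(C) = (⅐)*8 = 8/7)
-24013/g(E(z(4, -3)), (94 + 66)/(41 - 102)) - 49485/T(1/(195 - 215), 44) = -24013/(136 - (94 + 66)/(41 - 102)) - 49485/(44/(195 - 215)) = -24013/(136 - 160/(-61)) - 49485/(44/(-20)) = -24013/(136 - 160*(-1)/61) - 49485/((-1/20*44)) = -24013/(136 - 1*(-160/61)) - 49485/(-11/5) = -24013/(136 + 160/61) - 49485*(-5/11) = -24013/8456/61 + 247425/11 = -24013*61/8456 + 247425/11 = -1464793/8456 + 247425/11 = 2076113077/93016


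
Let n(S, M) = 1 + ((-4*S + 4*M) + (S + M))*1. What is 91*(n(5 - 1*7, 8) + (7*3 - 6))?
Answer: 5642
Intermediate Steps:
n(S, M) = 1 - 3*S + 5*M (n(S, M) = 1 + ((-4*S + 4*M) + (M + S))*1 = 1 + (-3*S + 5*M)*1 = 1 + (-3*S + 5*M) = 1 - 3*S + 5*M)
91*(n(5 - 1*7, 8) + (7*3 - 6)) = 91*((1 - 3*(5 - 1*7) + 5*8) + (7*3 - 6)) = 91*((1 - 3*(5 - 7) + 40) + (21 - 6)) = 91*((1 - 3*(-2) + 40) + 15) = 91*((1 + 6 + 40) + 15) = 91*(47 + 15) = 91*62 = 5642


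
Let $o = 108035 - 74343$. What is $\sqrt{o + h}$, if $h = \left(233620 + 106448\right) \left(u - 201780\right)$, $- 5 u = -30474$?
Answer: $\frac{2 i \sqrt{415914005635}}{5} \approx 2.5797 \cdot 10^{5} i$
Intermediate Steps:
$u = \frac{30474}{5}$ ($u = \left(- \frac{1}{5}\right) \left(-30474\right) = \frac{30474}{5} \approx 6094.8$)
$h = - \frac{332731372968}{5}$ ($h = \left(233620 + 106448\right) \left(\frac{30474}{5} - 201780\right) = 340068 \left(- \frac{978426}{5}\right) = - \frac{332731372968}{5} \approx -6.6546 \cdot 10^{10}$)
$o = 33692$ ($o = 108035 - 74343 = 33692$)
$\sqrt{o + h} = \sqrt{33692 - \frac{332731372968}{5}} = \sqrt{- \frac{332731204508}{5}} = \frac{2 i \sqrt{415914005635}}{5}$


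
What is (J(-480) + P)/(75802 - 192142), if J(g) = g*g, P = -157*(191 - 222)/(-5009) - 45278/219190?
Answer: -4517144621228/2280934430025 ≈ -1.9804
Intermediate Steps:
P = -646797616/548961355 (P = -157*(-31)*(-1/5009) - 45278*1/219190 = 4867*(-1/5009) - 22639/109595 = -4867/5009 - 22639/109595 = -646797616/548961355 ≈ -1.1782)
J(g) = g²
(J(-480) + P)/(75802 - 192142) = ((-480)² - 646797616/548961355)/(75802 - 192142) = (230400 - 646797616/548961355)/(-116340) = (126480049394384/548961355)*(-1/116340) = -4517144621228/2280934430025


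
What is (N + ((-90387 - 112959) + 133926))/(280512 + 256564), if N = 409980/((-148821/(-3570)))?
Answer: -738960435/6660682283 ≈ -0.11094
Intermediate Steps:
N = 487876200/49607 (N = 409980/((-148821*(-1/3570))) = 409980/(49607/1190) = 409980*(1190/49607) = 487876200/49607 ≈ 9834.8)
(N + ((-90387 - 112959) + 133926))/(280512 + 256564) = (487876200/49607 + ((-90387 - 112959) + 133926))/(280512 + 256564) = (487876200/49607 + (-203346 + 133926))/537076 = (487876200/49607 - 69420)*(1/537076) = -2955841740/49607*1/537076 = -738960435/6660682283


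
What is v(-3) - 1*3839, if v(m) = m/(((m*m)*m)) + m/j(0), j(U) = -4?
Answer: -138173/36 ≈ -3838.1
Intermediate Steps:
v(m) = m**(-2) - m/4 (v(m) = m/(((m*m)*m)) + m/(-4) = m/((m**2*m)) + m*(-1/4) = m/(m**3) - m/4 = m/m**3 - m/4 = m**(-2) - m/4)
v(-3) - 1*3839 = ((-3)**(-2) - 1/4*(-3)) - 1*3839 = (1/9 + 3/4) - 3839 = 31/36 - 3839 = -138173/36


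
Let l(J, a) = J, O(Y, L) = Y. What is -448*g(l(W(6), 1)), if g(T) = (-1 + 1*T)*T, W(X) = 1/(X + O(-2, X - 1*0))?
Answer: 84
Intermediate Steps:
W(X) = 1/(-2 + X) (W(X) = 1/(X - 2) = 1/(-2 + X))
g(T) = T*(-1 + T) (g(T) = (-1 + T)*T = T*(-1 + T))
-448*g(l(W(6), 1)) = -448*(-1 + 1/(-2 + 6))/(-2 + 6) = -448*(-1 + 1/4)/4 = -112*(-1 + ¼) = -112*(-3)/4 = -448*(-3/16) = 84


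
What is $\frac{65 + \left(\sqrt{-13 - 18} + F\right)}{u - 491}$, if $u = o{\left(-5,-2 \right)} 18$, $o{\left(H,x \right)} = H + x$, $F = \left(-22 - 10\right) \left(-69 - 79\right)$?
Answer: $- \frac{4801}{617} - \frac{i \sqrt{31}}{617} \approx -7.7812 - 0.0090239 i$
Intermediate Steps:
$F = 4736$ ($F = \left(-32\right) \left(-148\right) = 4736$)
$u = -126$ ($u = \left(-5 - 2\right) 18 = \left(-7\right) 18 = -126$)
$\frac{65 + \left(\sqrt{-13 - 18} + F\right)}{u - 491} = \frac{65 + \left(\sqrt{-13 - 18} + 4736\right)}{-126 - 491} = \frac{65 + \left(\sqrt{-31} + 4736\right)}{-617} = \left(65 + \left(i \sqrt{31} + 4736\right)\right) \left(- \frac{1}{617}\right) = \left(65 + \left(4736 + i \sqrt{31}\right)\right) \left(- \frac{1}{617}\right) = \left(4801 + i \sqrt{31}\right) \left(- \frac{1}{617}\right) = - \frac{4801}{617} - \frac{i \sqrt{31}}{617}$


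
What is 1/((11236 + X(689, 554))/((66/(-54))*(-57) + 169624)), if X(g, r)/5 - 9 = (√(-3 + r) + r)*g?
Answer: 325779767897/3679134993946 - 1753784045*√551/11037404981838 ≈ 0.084818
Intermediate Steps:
X(g, r) = 45 + 5*g*(r + √(-3 + r)) (X(g, r) = 45 + 5*((√(-3 + r) + r)*g) = 45 + 5*((r + √(-3 + r))*g) = 45 + 5*(g*(r + √(-3 + r))) = 45 + 5*g*(r + √(-3 + r)))
1/((11236 + X(689, 554))/((66/(-54))*(-57) + 169624)) = 1/((11236 + (45 + 5*689*554 + 5*689*√(-3 + 554)))/((66/(-54))*(-57) + 169624)) = 1/((11236 + (45 + 1908530 + 5*689*√551))/((66*(-1/54))*(-57) + 169624)) = 1/((11236 + (45 + 1908530 + 3445*√551))/(-11/9*(-57) + 169624)) = 1/((11236 + (1908575 + 3445*√551))/(209/3 + 169624)) = 1/((1919811 + 3445*√551)/(509081/3)) = 1/((1919811 + 3445*√551)*(3/509081)) = 1/(5759433/509081 + 10335*√551/509081)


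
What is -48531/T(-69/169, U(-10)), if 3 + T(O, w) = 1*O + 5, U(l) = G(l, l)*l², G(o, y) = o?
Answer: -8201739/269 ≈ -30490.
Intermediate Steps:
U(l) = l³ (U(l) = l*l² = l³)
T(O, w) = 2 + O (T(O, w) = -3 + (1*O + 5) = -3 + (O + 5) = -3 + (5 + O) = 2 + O)
-48531/T(-69/169, U(-10)) = -48531/(2 - 69/169) = -48531/269/169 = -48531*169/269 = -8201739/269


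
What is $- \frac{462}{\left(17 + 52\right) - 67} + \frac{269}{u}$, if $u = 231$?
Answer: $- \frac{53092}{231} \approx -229.84$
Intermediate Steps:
$- \frac{462}{\left(17 + 52\right) - 67} + \frac{269}{u} = - \frac{462}{\left(17 + 52\right) - 67} + \frac{269}{231} = - \frac{462}{69 - 67} + 269 \cdot \frac{1}{231} = - \frac{462}{2} + \frac{269}{231} = \left(-462\right) \frac{1}{2} + \frac{269}{231} = -231 + \frac{269}{231} = - \frac{53092}{231}$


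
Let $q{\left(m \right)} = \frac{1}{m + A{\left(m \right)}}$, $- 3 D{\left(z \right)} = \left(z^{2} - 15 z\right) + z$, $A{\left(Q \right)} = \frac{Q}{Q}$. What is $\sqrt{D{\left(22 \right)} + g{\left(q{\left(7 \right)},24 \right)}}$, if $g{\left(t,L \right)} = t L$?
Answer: $\frac{i \sqrt{501}}{3} \approx 7.461 i$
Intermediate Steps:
$A{\left(Q \right)} = 1$
$D{\left(z \right)} = - \frac{z^{2}}{3} + \frac{14 z}{3}$ ($D{\left(z \right)} = - \frac{\left(z^{2} - 15 z\right) + z}{3} = - \frac{z^{2} - 14 z}{3} = - \frac{z^{2}}{3} + \frac{14 z}{3}$)
$q{\left(m \right)} = \frac{1}{1 + m}$ ($q{\left(m \right)} = \frac{1}{m + 1} = \frac{1}{1 + m}$)
$g{\left(t,L \right)} = L t$
$\sqrt{D{\left(22 \right)} + g{\left(q{\left(7 \right)},24 \right)}} = \sqrt{\frac{1}{3} \cdot 22 \left(14 - 22\right) + \frac{24}{1 + 7}} = \sqrt{\frac{1}{3} \cdot 22 \left(14 - 22\right) + \frac{24}{8}} = \sqrt{\frac{1}{3} \cdot 22 \left(-8\right) + 24 \cdot \frac{1}{8}} = \sqrt{- \frac{176}{3} + 3} = \sqrt{- \frac{167}{3}} = \frac{i \sqrt{501}}{3}$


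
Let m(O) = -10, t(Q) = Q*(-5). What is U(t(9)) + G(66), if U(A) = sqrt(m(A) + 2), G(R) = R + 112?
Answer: 178 + 2*I*sqrt(2) ≈ 178.0 + 2.8284*I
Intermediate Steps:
t(Q) = -5*Q
G(R) = 112 + R
U(A) = 2*I*sqrt(2) (U(A) = sqrt(-10 + 2) = sqrt(-8) = 2*I*sqrt(2))
U(t(9)) + G(66) = 2*I*sqrt(2) + (112 + 66) = 2*I*sqrt(2) + 178 = 178 + 2*I*sqrt(2)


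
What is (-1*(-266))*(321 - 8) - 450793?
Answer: -367535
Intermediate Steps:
(-1*(-266))*(321 - 8) - 450793 = 266*313 - 450793 = 83258 - 450793 = -367535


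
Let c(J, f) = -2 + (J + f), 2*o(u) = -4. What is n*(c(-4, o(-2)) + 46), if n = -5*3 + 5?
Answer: -380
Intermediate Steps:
o(u) = -2 (o(u) = (½)*(-4) = -2)
c(J, f) = -2 + J + f
n = -10 (n = -15 + 5 = -10)
n*(c(-4, o(-2)) + 46) = -10*((-2 - 4 - 2) + 46) = -10*(-8 + 46) = -10*38 = -380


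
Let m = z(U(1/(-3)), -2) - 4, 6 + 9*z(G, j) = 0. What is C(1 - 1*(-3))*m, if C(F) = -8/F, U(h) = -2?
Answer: 28/3 ≈ 9.3333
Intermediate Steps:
z(G, j) = -2/3 (z(G, j) = -2/3 + (1/9)*0 = -2/3 + 0 = -2/3)
m = -14/3 (m = -2/3 - 4 = -14/3 ≈ -4.6667)
C(1 - 1*(-3))*m = -8/(1 - 1*(-3))*(-14/3) = -8/(1 + 3)*(-14/3) = -8/4*(-14/3) = -8*1/4*(-14/3) = -2*(-14/3) = 28/3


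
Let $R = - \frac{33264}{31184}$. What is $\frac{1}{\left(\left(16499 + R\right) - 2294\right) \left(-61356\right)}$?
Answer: $- \frac{1949}{1698546739896} \approx -1.1475 \cdot 10^{-9}$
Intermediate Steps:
$R = - \frac{2079}{1949}$ ($R = \left(-33264\right) \frac{1}{31184} = - \frac{2079}{1949} \approx -1.0667$)
$\frac{1}{\left(\left(16499 + R\right) - 2294\right) \left(-61356\right)} = \frac{1}{\left(\left(16499 - \frac{2079}{1949}\right) - 2294\right) \left(-61356\right)} = \frac{1}{\frac{32154472}{1949} - 2294} \left(- \frac{1}{61356}\right) = \frac{1}{\frac{27683466}{1949}} \left(- \frac{1}{61356}\right) = \frac{1949}{27683466} \left(- \frac{1}{61356}\right) = - \frac{1949}{1698546739896}$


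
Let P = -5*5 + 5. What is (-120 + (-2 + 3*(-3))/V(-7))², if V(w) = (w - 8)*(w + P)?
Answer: 2363029321/164025 ≈ 14407.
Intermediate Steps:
P = -20 (P = -25 + 5 = -20)
V(w) = (-20 + w)*(-8 + w) (V(w) = (w - 8)*(w - 20) = (-8 + w)*(-20 + w) = (-20 + w)*(-8 + w))
(-120 + (-2 + 3*(-3))/V(-7))² = (-120 + (-2 + 3*(-3))/(160 + (-7)² - 28*(-7)))² = (-120 + (-2 - 9)/(160 + 49 + 196))² = (-120 - 11/405)² = (-48611/405)² = 2363029321/164025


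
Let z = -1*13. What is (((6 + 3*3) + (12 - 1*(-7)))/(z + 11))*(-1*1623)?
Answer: 27591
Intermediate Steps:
z = -13
(((6 + 3*3) + (12 - 1*(-7)))/(z + 11))*(-1*1623) = (((6 + 3*3) + (12 - 1*(-7)))/(-13 + 11))*(-1*1623) = (((6 + 9) + (12 + 7))/(-2))*(-1623) = ((15 + 19)*(-½))*(-1623) = (34*(-½))*(-1623) = -17*(-1623) = 27591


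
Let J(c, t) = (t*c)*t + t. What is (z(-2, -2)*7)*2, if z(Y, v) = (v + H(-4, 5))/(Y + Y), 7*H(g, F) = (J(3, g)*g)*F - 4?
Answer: 449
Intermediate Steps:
J(c, t) = t + c*t² (J(c, t) = (c*t)*t + t = c*t² + t = t + c*t²)
H(g, F) = -4/7 + F*g²*(1 + 3*g)/7 (H(g, F) = (((g*(1 + 3*g))*g)*F - 4)/7 = ((g²*(1 + 3*g))*F - 4)/7 = (F*g²*(1 + 3*g) - 4)/7 = (-4 + F*g²*(1 + 3*g))/7 = -4/7 + F*g²*(1 + 3*g)/7)
z(Y, v) = (-884/7 + v)/(2*Y) (z(Y, v) = (v + (-4/7 + (⅐)*5*(-4)²*(1 + 3*(-4))))/(Y + Y) = (v + (-4/7 + (⅐)*5*16*(1 - 12)))/((2*Y)) = (v + (-4/7 + (⅐)*5*16*(-11)))*(1/(2*Y)) = (v + (-4/7 - 880/7))*(1/(2*Y)) = (v - 884/7)*(1/(2*Y)) = (-884/7 + v)*(1/(2*Y)) = (-884/7 + v)/(2*Y))
(z(-2, -2)*7)*2 = (((1/14)*(-884 + 7*(-2))/(-2))*7)*2 = (((1/14)*(-½)*(-884 - 14))*7)*2 = (((1/14)*(-½)*(-898))*7)*2 = ((449/14)*7)*2 = (449/2)*2 = 449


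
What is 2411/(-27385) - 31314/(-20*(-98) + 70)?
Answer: -86242822/5559155 ≈ -15.514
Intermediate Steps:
2411/(-27385) - 31314/(-20*(-98) + 70) = 2411*(-1/27385) - 31314/(1960 + 70) = -2411/27385 - 31314/2030 = -2411/27385 - 31314*1/2030 = -2411/27385 - 15657/1015 = -86242822/5559155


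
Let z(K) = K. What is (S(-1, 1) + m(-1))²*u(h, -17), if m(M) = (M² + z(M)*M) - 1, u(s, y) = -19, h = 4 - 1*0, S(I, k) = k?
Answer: -76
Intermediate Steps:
h = 4 (h = 4 + 0 = 4)
m(M) = -1 + 2*M² (m(M) = (M² + M*M) - 1 = (M² + M²) - 1 = 2*M² - 1 = -1 + 2*M²)
(S(-1, 1) + m(-1))²*u(h, -17) = (1 + (-1 + 2*(-1)²))²*(-19) = (1 + (-1 + 2*1))²*(-19) = (1 + (-1 + 2))²*(-19) = (1 + 1)²*(-19) = 2²*(-19) = 4*(-19) = -76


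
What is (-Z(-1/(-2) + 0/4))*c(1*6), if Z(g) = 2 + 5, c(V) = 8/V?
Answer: -28/3 ≈ -9.3333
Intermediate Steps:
Z(g) = 7
(-Z(-1/(-2) + 0/4))*c(1*6) = (-1*7)*(8/((1*6))) = -56/6 = -7*4/3 = -28/3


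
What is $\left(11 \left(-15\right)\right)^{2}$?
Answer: $27225$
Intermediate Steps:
$\left(11 \left(-15\right)\right)^{2} = \left(-165\right)^{2} = 27225$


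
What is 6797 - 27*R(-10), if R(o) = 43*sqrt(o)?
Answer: 6797 - 1161*I*sqrt(10) ≈ 6797.0 - 3671.4*I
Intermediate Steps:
6797 - 27*R(-10) = 6797 - 1161*sqrt(-10) = 6797 - 1161*I*sqrt(10)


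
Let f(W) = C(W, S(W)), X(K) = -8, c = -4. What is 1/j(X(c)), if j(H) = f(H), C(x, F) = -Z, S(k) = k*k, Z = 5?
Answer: -1/5 ≈ -0.20000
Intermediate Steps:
S(k) = k**2
C(x, F) = -5 (C(x, F) = -1*5 = -5)
f(W) = -5
j(H) = -5
1/j(X(c)) = 1/(-5) = -1/5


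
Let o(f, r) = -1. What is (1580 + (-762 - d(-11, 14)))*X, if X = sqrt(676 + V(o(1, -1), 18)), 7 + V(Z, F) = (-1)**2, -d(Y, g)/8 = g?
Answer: 930*sqrt(670) ≈ 24072.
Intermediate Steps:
d(Y, g) = -8*g
V(Z, F) = -6 (V(Z, F) = -7 + (-1)**2 = -7 + 1 = -6)
X = sqrt(670) (X = sqrt(676 - 6) = sqrt(670) ≈ 25.884)
(1580 + (-762 - d(-11, 14)))*X = (1580 + (-762 - (-8)*14))*sqrt(670) = (1580 + (-762 - 1*(-112)))*sqrt(670) = (1580 + (-762 + 112))*sqrt(670) = (1580 - 650)*sqrt(670) = 930*sqrt(670)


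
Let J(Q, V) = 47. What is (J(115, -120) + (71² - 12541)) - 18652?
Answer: -26105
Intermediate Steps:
(J(115, -120) + (71² - 12541)) - 18652 = (47 + (71² - 12541)) - 18652 = (47 + (5041 - 12541)) - 18652 = (47 - 7500) - 18652 = -7453 - 18652 = -26105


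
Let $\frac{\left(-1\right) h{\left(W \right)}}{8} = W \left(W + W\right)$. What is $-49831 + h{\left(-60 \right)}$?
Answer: $-107431$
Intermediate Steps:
$h{\left(W \right)} = - 16 W^{2}$ ($h{\left(W \right)} = - 8 W \left(W + W\right) = - 8 W 2 W = - 8 \cdot 2 W^{2} = - 16 W^{2}$)
$-49831 + h{\left(-60 \right)} = -49831 - 16 \left(-60\right)^{2} = -49831 - 57600 = -107431$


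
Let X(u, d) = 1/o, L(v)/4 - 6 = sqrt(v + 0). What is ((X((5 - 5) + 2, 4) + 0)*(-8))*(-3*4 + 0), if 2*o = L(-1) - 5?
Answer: 3648/377 - 768*I/377 ≈ 9.6764 - 2.0371*I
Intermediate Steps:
L(v) = 24 + 4*sqrt(v) (L(v) = 24 + 4*sqrt(v + 0) = 24 + 4*sqrt(v))
o = 19/2 + 2*I (o = ((24 + 4*sqrt(-1)) - 5)/2 = ((24 + 4*I) - 5)/2 = (19 + 4*I)/2 = 19/2 + 2*I ≈ 9.5 + 2.0*I)
X(u, d) = 4*(19/2 - 2*I)/377 (X(u, d) = 1/(19/2 + 2*I) = 4*(19/2 - 2*I)/377)
((X((5 - 5) + 2, 4) + 0)*(-8))*(-3*4 + 0) = (((38/377 - 8*I/377) + 0)*(-8))*(-3*4 + 0) = ((38/377 - 8*I/377)*(-8))*(-12 + 0) = (-304/377 + 64*I/377)*(-12) = 3648/377 - 768*I/377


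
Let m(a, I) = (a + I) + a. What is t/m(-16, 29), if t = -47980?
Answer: 47980/3 ≈ 15993.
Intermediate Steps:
m(a, I) = I + 2*a (m(a, I) = (I + a) + a = I + 2*a)
t/m(-16, 29) = -47980/(29 + 2*(-16)) = -47980/(29 - 32) = -47980/(-3) = -47980*(-1/3) = 47980/3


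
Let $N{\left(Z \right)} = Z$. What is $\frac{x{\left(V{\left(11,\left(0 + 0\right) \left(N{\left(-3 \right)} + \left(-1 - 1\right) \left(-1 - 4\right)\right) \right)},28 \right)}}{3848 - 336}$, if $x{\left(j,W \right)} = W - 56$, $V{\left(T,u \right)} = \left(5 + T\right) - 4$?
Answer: $- \frac{7}{878} \approx -0.0079727$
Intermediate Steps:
$V{\left(T,u \right)} = 1 + T$
$x{\left(j,W \right)} = -56 + W$
$\frac{x{\left(V{\left(11,\left(0 + 0\right) \left(N{\left(-3 \right)} + \left(-1 - 1\right) \left(-1 - 4\right)\right) \right)},28 \right)}}{3848 - 336} = \frac{-56 + 28}{3848 - 336} = - \frac{28}{3848 - 336} = - \frac{28}{3512} = \left(-28\right) \frac{1}{3512} = - \frac{7}{878}$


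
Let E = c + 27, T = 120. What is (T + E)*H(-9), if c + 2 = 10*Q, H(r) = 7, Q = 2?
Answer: 1155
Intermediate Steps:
c = 18 (c = -2 + 10*2 = -2 + 20 = 18)
E = 45 (E = 18 + 27 = 45)
(T + E)*H(-9) = (120 + 45)*7 = 165*7 = 1155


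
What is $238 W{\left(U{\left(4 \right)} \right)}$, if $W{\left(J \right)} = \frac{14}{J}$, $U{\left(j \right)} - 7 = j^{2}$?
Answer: $\frac{3332}{23} \approx 144.87$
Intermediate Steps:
$U{\left(j \right)} = 7 + j^{2}$
$238 W{\left(U{\left(4 \right)} \right)} = 238 \frac{14}{7 + 4^{2}} = 238 \frac{14}{7 + 16} = 238 \cdot \frac{14}{23} = \frac{3332}{23}$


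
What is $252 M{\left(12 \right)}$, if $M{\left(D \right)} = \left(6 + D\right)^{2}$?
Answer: $81648$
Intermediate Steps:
$252 M{\left(12 \right)} = 252 \left(6 + 12\right)^{2} = 252 \cdot 18^{2} = 252 \cdot 324 = 81648$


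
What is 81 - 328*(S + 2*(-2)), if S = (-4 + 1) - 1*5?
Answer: 4017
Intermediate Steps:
S = -8 (S = -3 - 5 = -8)
81 - 328*(S + 2*(-2)) = 81 - 328*(-8 + 2*(-2)) = 81 - 328*(-8 - 4) = 81 - 328*(-12) = 81 + 3936 = 4017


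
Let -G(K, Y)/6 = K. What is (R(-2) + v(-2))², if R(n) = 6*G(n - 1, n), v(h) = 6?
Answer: 12996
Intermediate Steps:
G(K, Y) = -6*K
R(n) = 36 - 36*n (R(n) = 6*(-6*(n - 1)) = 6*(-6*(-1 + n)) = 6*(6 - 6*n) = 36 - 36*n)
(R(-2) + v(-2))² = ((36 - 36*(-2)) + 6)² = ((36 + 72) + 6)² = (108 + 6)² = 114² = 12996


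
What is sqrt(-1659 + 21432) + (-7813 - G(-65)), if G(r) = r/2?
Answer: -15561/2 + 39*sqrt(13) ≈ -7639.9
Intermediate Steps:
G(r) = r/2 (G(r) = r*(1/2) = r/2)
sqrt(-1659 + 21432) + (-7813 - G(-65)) = sqrt(-1659 + 21432) + (-7813 - (-65)/2) = sqrt(19773) + (-7813 - 1*(-65/2)) = 39*sqrt(13) + (-7813 + 65/2) = 39*sqrt(13) - 15561/2 = -15561/2 + 39*sqrt(13)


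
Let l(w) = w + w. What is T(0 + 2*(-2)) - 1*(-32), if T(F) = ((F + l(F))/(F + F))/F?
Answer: 253/8 ≈ 31.625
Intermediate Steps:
l(w) = 2*w
T(F) = 3/(2*F) (T(F) = ((F + 2*F)/(F + F))/F = ((3*F)/((2*F)))/F = ((3*F)*(1/(2*F)))/F = 3/(2*F))
T(0 + 2*(-2)) - 1*(-32) = 3/(2*(0 + 2*(-2))) - 1*(-32) = 3/(2*(0 - 4)) + 32 = (3/2)/(-4) + 32 = (3/2)*(-1/4) + 32 = -3/8 + 32 = 253/8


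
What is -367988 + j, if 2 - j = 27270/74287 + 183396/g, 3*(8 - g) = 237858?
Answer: -361196268112234/981554131 ≈ -3.6798e+5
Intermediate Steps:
g = -79278 (g = 8 - 1/3*237858 = 8 - 79286 = -79278)
j = 3873446194/981554131 (j = 2 - (27270/74287 + 183396/(-79278)) = 2 - (27270*(1/74287) + 183396*(-1/79278)) = 2 - (27270/74287 - 30566/13213) = 2 - 1*(-1910337932/981554131) = 2 + 1910337932/981554131 = 3873446194/981554131 ≈ 3.9462)
-367988 + j = -367988 + 3873446194/981554131 = -361196268112234/981554131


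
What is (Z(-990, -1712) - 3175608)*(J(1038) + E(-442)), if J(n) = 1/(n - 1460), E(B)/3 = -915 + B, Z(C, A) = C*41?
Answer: 2762654582337/211 ≈ 1.3093e+10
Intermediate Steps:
Z(C, A) = 41*C
E(B) = -2745 + 3*B (E(B) = 3*(-915 + B) = -2745 + 3*B)
J(n) = 1/(-1460 + n)
(Z(-990, -1712) - 3175608)*(J(1038) + E(-442)) = (41*(-990) - 3175608)*(1/(-1460 + 1038) + (-2745 + 3*(-442))) = (-40590 - 3175608)*(1/(-422) + (-2745 - 1326)) = -3216198*(-1/422 - 4071) = -3216198*(-1717963/422) = 2762654582337/211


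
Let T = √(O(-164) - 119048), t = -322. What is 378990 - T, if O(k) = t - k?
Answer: 378990 - I*√119206 ≈ 3.7899e+5 - 345.26*I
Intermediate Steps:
O(k) = -322 - k
T = I*√119206 (T = √((-322 - 1*(-164)) - 119048) = √((-322 + 164) - 119048) = √(-158 - 119048) = √(-119206) = I*√119206 ≈ 345.26*I)
378990 - T = 378990 - I*√119206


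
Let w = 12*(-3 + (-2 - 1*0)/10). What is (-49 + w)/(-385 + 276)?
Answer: 437/545 ≈ 0.80184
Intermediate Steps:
w = -192/5 (w = 12*(-3 + (-2 + 0)*(⅒)) = 12*(-3 - 2*⅒) = 12*(-3 - ⅕) = 12*(-16/5) = -192/5 ≈ -38.400)
(-49 + w)/(-385 + 276) = (-49 - 192/5)/(-385 + 276) = -437/5/(-109) = -437/5*(-1/109) = 437/545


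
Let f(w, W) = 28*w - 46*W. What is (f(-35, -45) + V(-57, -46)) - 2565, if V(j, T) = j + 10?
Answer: -1522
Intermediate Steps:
f(w, W) = -46*W + 28*w
V(j, T) = 10 + j
(f(-35, -45) + V(-57, -46)) - 2565 = ((-46*(-45) + 28*(-35)) + (10 - 57)) - 2565 = ((2070 - 980) - 47) - 2565 = (1090 - 47) - 2565 = 1043 - 2565 = -1522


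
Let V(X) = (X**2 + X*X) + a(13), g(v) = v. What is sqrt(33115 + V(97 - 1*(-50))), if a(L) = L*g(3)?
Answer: 2*sqrt(19093) ≈ 276.35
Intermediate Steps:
a(L) = 3*L (a(L) = L*3 = 3*L)
V(X) = 39 + 2*X**2 (V(X) = (X**2 + X*X) + 3*13 = (X**2 + X**2) + 39 = 2*X**2 + 39 = 39 + 2*X**2)
sqrt(33115 + V(97 - 1*(-50))) = sqrt(33115 + (39 + 2*(97 - 1*(-50))**2)) = sqrt(33115 + (39 + 2*(97 + 50)**2)) = sqrt(33115 + (39 + 2*147**2)) = sqrt(33115 + (39 + 2*21609)) = sqrt(33115 + (39 + 43218)) = sqrt(33115 + 43257) = sqrt(76372) = 2*sqrt(19093)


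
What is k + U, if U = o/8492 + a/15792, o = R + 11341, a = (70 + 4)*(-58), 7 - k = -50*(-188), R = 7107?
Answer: -78712476175/8381604 ≈ -9391.1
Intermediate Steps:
k = -9393 (k = 7 - (-50)*(-188) = 7 - 1*9400 = 7 - 9400 = -9393)
a = -4292 (a = 74*(-58) = -4292)
o = 18448 (o = 7107 + 11341 = 18448)
U = 15930197/8381604 (U = 18448/8492 - 4292/15792 = 18448*(1/8492) - 4292*1/15792 = 4612/2123 - 1073/3948 = 15930197/8381604 ≈ 1.9006)
k + U = -9393 + 15930197/8381604 = -78712476175/8381604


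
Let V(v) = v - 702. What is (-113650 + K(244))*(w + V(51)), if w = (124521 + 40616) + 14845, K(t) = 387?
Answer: -20311567053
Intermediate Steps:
V(v) = -702 + v
w = 179982 (w = 165137 + 14845 = 179982)
(-113650 + K(244))*(w + V(51)) = (-113650 + 387)*(179982 + (-702 + 51)) = -113263*(179982 - 651) = -113263*179331 = -20311567053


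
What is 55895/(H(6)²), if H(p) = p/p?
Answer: 55895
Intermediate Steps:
H(p) = 1
55895/(H(6)²) = 55895/(1²) = 55895/1 = 55895*1 = 55895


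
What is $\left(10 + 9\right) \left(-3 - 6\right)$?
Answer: $-171$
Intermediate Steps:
$\left(10 + 9\right) \left(-3 - 6\right) = 19 \left(-9\right) = -171$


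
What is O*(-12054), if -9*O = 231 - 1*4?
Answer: 912086/3 ≈ 3.0403e+5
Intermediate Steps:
O = -227/9 (O = -(231 - 1*4)/9 = -(231 - 4)/9 = -⅑*227 = -227/9 ≈ -25.222)
O*(-12054) = -227/9*(-12054) = 912086/3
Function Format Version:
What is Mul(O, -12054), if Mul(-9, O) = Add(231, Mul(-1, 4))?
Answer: Rational(912086, 3) ≈ 3.0403e+5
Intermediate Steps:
O = Rational(-227, 9) (O = Mul(Rational(-1, 9), Add(231, Mul(-1, 4))) = Mul(Rational(-1, 9), Add(231, -4)) = Mul(Rational(-1, 9), 227) = Rational(-227, 9) ≈ -25.222)
Mul(O, -12054) = Mul(Rational(-227, 9), -12054) = Rational(912086, 3)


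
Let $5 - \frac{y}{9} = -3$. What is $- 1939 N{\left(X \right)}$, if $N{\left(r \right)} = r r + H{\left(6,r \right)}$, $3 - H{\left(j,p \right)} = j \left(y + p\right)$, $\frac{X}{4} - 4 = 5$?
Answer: $-1262289$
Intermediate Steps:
$X = 36$ ($X = 16 + 4 \cdot 5 = 16 + 20 = 36$)
$y = 72$ ($y = 45 - -27 = 45 + 27 = 72$)
$H{\left(j,p \right)} = 3 - j \left(72 + p\right)$
$N{\left(r \right)} = -429 + r^{2} - 6 r$ ($N{\left(r \right)} = r r - \left(429 + 6 r\right) = r^{2} - \left(429 + 6 r\right) = -429 + r^{2} - 6 r$)
$- 1939 N{\left(X \right)} = - 1939 \left(-429 + 36^{2} - 216\right) = - 1939 \left(-429 + 1296 - 216\right) = \left(-1939\right) 651 = -1262289$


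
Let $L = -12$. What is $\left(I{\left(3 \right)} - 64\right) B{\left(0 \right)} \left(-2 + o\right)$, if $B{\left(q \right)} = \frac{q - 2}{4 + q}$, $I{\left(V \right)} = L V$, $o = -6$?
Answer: $-400$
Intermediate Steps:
$I{\left(V \right)} = - 12 V$
$B{\left(q \right)} = \frac{-2 + q}{4 + q}$
$\left(I{\left(3 \right)} - 64\right) B{\left(0 \right)} \left(-2 + o\right) = \left(\left(-12\right) 3 - 64\right) \frac{-2 + 0}{4 + 0} \left(-2 - 6\right) = \left(-36 - 64\right) \frac{1}{4} \left(-2\right) \left(-8\right) = - 100 \cdot \frac{1}{4} \left(-2\right) \left(-8\right) = - 100 \left(\left(- \frac{1}{2}\right) \left(-8\right)\right) = \left(-100\right) 4 = -400$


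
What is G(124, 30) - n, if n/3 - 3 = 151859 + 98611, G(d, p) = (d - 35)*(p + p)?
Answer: -746079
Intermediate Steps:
G(d, p) = 2*p*(-35 + d) (G(d, p) = (-35 + d)*(2*p) = 2*p*(-35 + d))
n = 751419 (n = 9 + 3*(151859 + 98611) = 9 + 3*250470 = 9 + 751410 = 751419)
G(124, 30) - n = 2*30*(-35 + 124) - 1*751419 = 2*30*89 - 751419 = 5340 - 751419 = -746079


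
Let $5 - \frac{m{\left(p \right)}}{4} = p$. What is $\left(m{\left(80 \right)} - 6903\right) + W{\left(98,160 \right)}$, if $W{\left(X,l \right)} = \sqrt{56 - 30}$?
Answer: $-7203 + \sqrt{26} \approx -7197.9$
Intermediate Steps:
$W{\left(X,l \right)} = \sqrt{26}$
$m{\left(p \right)} = 20 - 4 p$
$\left(m{\left(80 \right)} - 6903\right) + W{\left(98,160 \right)} = \left(\left(20 - 320\right) - 6903\right) + \sqrt{26} = \left(-300 - 6903\right) + \sqrt{26} = -7203 + \sqrt{26}$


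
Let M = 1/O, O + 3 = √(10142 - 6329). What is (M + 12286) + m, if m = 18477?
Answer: 39007485/1268 + √3813/3804 ≈ 30763.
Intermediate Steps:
O = -3 + √3813 (O = -3 + √(10142 - 6329) = -3 + √3813 ≈ 58.750)
M = 1/(-3 + √3813) ≈ 0.017021
(M + 12286) + m = ((1/1268 + √3813/3804) + 12286) + 18477 = (15578649/1268 + √3813/3804) + 18477 = 39007485/1268 + √3813/3804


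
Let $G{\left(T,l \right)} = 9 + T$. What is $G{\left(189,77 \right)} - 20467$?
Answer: $-20269$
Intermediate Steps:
$G{\left(189,77 \right)} - 20467 = \left(9 + 189\right) - 20467 = 198 - 20467 = -20269$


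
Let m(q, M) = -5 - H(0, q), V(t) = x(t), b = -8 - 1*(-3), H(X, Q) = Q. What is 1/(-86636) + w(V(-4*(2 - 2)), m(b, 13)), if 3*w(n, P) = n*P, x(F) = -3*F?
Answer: -1/86636 ≈ -1.1543e-5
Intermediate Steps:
b = -5 (b = -8 + 3 = -5)
V(t) = -3*t
m(q, M) = -5 - q
w(n, P) = P*n/3 (w(n, P) = (n*P)/3 = (P*n)/3 = P*n/3)
1/(-86636) + w(V(-4*(2 - 2)), m(b, 13)) = 1/(-86636) + (-5 - 1*(-5))*(-(-12)*(2 - 2))/3 = -1/86636 + (-5 + 5)*(-(-12)*0)/3 = -1/86636 + (1/3)*0*(-3*0) = -1/86636 + (1/3)*0*0 = -1/86636 + 0 = -1/86636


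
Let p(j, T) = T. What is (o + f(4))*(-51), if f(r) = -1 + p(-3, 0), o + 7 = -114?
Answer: 6222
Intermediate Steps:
o = -121 (o = -7 - 114 = -121)
f(r) = -1 (f(r) = -1 + 0 = -1)
(o + f(4))*(-51) = (-121 - 1)*(-51) = -122*(-51) = 6222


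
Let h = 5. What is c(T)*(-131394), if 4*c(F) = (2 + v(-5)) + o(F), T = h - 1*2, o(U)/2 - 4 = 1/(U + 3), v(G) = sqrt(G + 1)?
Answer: -678869/2 - 65697*I ≈ -3.3943e+5 - 65697.0*I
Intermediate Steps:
v(G) = sqrt(1 + G)
o(U) = 8 + 2/(3 + U) (o(U) = 8 + 2/(U + 3) = 8 + 2/(3 + U))
T = 3 (T = 5 - 1*2 = 5 - 2 = 3)
c(F) = 1/2 + I/2 + (13 + 4*F)/(2*(3 + F)) (c(F) = ((2 + sqrt(1 - 5)) + 2*(13 + 4*F)/(3 + F))/4 = ((2 + sqrt(-4)) + 2*(13 + 4*F)/(3 + F))/4 = ((2 + 2*I) + 2*(13 + 4*F)/(3 + F))/4 = (2 + 2*I + 2*(13 + 4*F)/(3 + F))/4 = 1/2 + I/2 + (13 + 4*F)/(2*(3 + F)))
c(T)*(-131394) = ((16 + 3*I + 3*(5 + I))/(2*(3 + 3)))*(-131394) = ((1/2)*(16 + 3*I + (15 + 3*I))/6)*(-131394) = ((1/2)*(1/6)*(31 + 6*I))*(-131394) = (31/12 + I/2)*(-131394) = -678869/2 - 65697*I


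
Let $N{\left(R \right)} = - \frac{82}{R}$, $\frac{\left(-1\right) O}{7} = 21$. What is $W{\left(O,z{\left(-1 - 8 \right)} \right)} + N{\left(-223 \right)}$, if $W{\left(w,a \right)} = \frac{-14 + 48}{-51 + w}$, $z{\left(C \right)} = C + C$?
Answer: $\frac{4327}{22077} \approx 0.196$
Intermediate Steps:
$z{\left(C \right)} = 2 C$
$O = -147$ ($O = \left(-7\right) 21 = -147$)
$W{\left(w,a \right)} = \frac{34}{-51 + w}$
$W{\left(O,z{\left(-1 - 8 \right)} \right)} + N{\left(-223 \right)} = \frac{34}{-51 - 147} - \frac{82}{-223} = \frac{34}{-198} - - \frac{82}{223} = 34 \left(- \frac{1}{198}\right) + \frac{82}{223} = - \frac{17}{99} + \frac{82}{223} = \frac{4327}{22077}$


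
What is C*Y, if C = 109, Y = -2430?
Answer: -264870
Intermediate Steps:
C*Y = 109*(-2430) = -264870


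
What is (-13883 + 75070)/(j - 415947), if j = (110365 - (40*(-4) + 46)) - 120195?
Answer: -8741/60809 ≈ -0.14375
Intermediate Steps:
j = -9716 (j = (110365 - (-160 + 46)) - 120195 = (110365 - 1*(-114)) - 120195 = (110365 + 114) - 120195 = 110479 - 120195 = -9716)
(-13883 + 75070)/(j - 415947) = (-13883 + 75070)/(-9716 - 415947) = 61187/(-425663) = 61187*(-1/425663) = -8741/60809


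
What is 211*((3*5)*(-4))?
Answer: -12660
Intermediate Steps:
211*((3*5)*(-4)) = 211*(15*(-4)) = 211*(-60) = -12660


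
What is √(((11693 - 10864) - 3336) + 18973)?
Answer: √16466 ≈ 128.32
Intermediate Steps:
√(((11693 - 10864) - 3336) + 18973) = √((829 - 3336) + 18973) = √(-2507 + 18973) = √16466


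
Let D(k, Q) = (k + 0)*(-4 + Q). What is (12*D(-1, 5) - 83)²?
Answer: 9025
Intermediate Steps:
D(k, Q) = k*(-4 + Q)
(12*D(-1, 5) - 83)² = (12*(-(-4 + 5)) - 83)² = (12*(-1*1) - 83)² = (12*(-1) - 83)² = (-12 - 83)² = (-95)² = 9025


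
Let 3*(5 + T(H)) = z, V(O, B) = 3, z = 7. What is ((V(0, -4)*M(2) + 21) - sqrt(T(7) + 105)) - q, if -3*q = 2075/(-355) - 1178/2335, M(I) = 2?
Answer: 12375922/497355 - sqrt(921)/3 ≈ 14.767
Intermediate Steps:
T(H) = -8/3 (T(H) = -5 + (1/3)*7 = -5 + 7/3 = -8/3)
q = 1052663/497355 (q = -(2075/(-355) - 1178/2335)/3 = -(2075*(-1/355) - 1178*1/2335)/3 = -(-415/71 - 1178/2335)/3 = -1/3*(-1052663/165785) = 1052663/497355 ≈ 2.1165)
((V(0, -4)*M(2) + 21) - sqrt(T(7) + 105)) - q = ((3*2 + 21) - sqrt(-8/3 + 105)) - 1*1052663/497355 = ((6 + 21) - sqrt(307/3)) - 1052663/497355 = (27 - sqrt(921)/3) - 1052663/497355 = 12375922/497355 - sqrt(921)/3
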